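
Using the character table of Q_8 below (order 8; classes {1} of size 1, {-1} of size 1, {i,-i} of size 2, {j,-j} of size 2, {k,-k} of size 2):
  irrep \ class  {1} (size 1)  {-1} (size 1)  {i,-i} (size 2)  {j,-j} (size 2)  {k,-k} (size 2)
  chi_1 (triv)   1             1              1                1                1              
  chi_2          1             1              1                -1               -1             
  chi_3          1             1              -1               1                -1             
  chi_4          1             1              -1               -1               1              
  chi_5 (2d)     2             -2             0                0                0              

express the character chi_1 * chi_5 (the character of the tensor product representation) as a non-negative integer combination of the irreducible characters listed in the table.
chi_1 tensor chi_5 = chi_5 (all other irreducibles have multiplicity 0).

Explanation: The character of a tensor product is the pointwise product (chi_1 * chi_5)(C) = chi_1(C) * chi_5(C):
  {1}: (1)*(2), {-1}: (1)*(-2), {i,-i}: (1)*(0), {j,-j}: (1)*(0), {k,-k}: (1)*(0)
so (chi_1 * chi_5) takes values
  {1} -> 2, {-1} -> -2, {i,-i} -> 0, {j,-j} -> 0, {k,-k} -> 0.
Now take the inner product of this character with each irreducible chi from the table, <chi_1*chi_5, chi> = (1/8) sum_C |C| (chi_1*chi_5)(C) conj(chi(C)):
  <chi_1*chi_5, chi_1> = (1/8)[1*(2)*conj(1) + 1*(-2)*conj(1) + 2*(0)*conj(1) + 2*(0)*conj(1) + 2*(0)*conj(1)]
      = (1/8)[(2) + (-2) + (0) + (0) + (0)] = 0/8 = 0
  <chi_1*chi_5, chi_2> = (1/8)[1*(2)*conj(1) + 1*(-2)*conj(1) + 2*(0)*conj(1) + 2*(0)*conj(-1) + 2*(0)*conj(-1)]
      = (1/8)[(2) + (-2) + (0) + (0) + (0)] = 0/8 = 0
  <chi_1*chi_5, chi_3> = (1/8)[1*(2)*conj(1) + 1*(-2)*conj(1) + 2*(0)*conj(-1) + 2*(0)*conj(1) + 2*(0)*conj(-1)]
      = (1/8)[(2) + (-2) + (0) + (0) + (0)] = 0/8 = 0
  <chi_1*chi_5, chi_4> = (1/8)[1*(2)*conj(1) + 1*(-2)*conj(1) + 2*(0)*conj(-1) + 2*(0)*conj(-1) + 2*(0)*conj(1)]
      = (1/8)[(2) + (-2) + (0) + (0) + (0)] = 0/8 = 0
  <chi_1*chi_5, chi_5> = (1/8)[1*(2)*conj(2) + 1*(-2)*conj(-2) + 2*(0)*conj(0) + 2*(0)*conj(0) + 2*(0)*conj(0)]
      = (1/8)[(4) + (4) + (0) + (0) + (0)] = 8/8 = 1
Hence the multiplicities are chi_5: 1. Dimension check: dim(chi_1)*dim(chi_5) = 1*2 = 2 and sum (mult * dim) = 1*2 = 2.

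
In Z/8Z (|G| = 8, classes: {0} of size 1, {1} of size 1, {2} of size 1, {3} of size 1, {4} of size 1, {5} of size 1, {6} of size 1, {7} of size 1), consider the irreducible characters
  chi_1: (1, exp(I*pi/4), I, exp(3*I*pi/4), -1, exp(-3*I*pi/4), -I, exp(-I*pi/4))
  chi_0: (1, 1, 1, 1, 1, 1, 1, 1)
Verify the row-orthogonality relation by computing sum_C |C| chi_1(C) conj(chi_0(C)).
Sum = 0; so <chi_1, chi_0> = 0 (distinct irreducibles are orthogonal).

Proof sketch: Compute term by term over conjugacy classes (|C| * chi_1(C) * conj(chi_0(C))):
  1*(1)*conj(1) + 1*(exp(I*pi/4))*conj(1) + 1*(I)*conj(1) + 1*(exp(3*I*pi/4))*conj(1) + 1*(-1)*conj(1) + 1*(exp(-3*I*pi/4))*conj(1) + 1*(-I)*conj(1) + 1*(exp(-I*pi/4))*conj(1)
  = (1) + (exp(I*pi/4)) + (I) + (exp(3*I*pi/4)) + (-1) + (exp(-3*I*pi/4)) + (-I) + (exp(-I*pi/4))
  = 0.
(Exp terms are combined using exp(i*s)*conj(exp(i*t)) = exp(i*(s-t)), and sums of them are collapsed using the identity that for every m > 1 the m distinct m-th roots of unity sum to 0, e.g. 1 + exp(2*I*pi/3) + exp(-2*I*pi/3) = 0.)
Dividing by |G| = 8 gives 0/8 = 0, matching the row-orthogonality relation <chi_1, chi_0> = [chi_1 = chi_0].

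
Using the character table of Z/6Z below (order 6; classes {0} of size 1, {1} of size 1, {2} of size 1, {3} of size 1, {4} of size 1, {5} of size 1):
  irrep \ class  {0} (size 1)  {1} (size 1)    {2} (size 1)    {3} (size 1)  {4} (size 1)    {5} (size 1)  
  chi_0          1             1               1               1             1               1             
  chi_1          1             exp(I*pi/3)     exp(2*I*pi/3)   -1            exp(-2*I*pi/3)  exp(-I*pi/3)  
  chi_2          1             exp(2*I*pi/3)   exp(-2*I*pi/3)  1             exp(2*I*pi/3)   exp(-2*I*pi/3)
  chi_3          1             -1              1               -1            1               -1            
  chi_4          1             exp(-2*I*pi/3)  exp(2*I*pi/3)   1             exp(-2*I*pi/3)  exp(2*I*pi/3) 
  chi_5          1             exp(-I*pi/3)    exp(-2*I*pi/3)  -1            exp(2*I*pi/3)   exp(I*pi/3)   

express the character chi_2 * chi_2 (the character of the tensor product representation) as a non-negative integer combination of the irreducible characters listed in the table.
chi_2 tensor chi_2 = chi_4 (all other irreducibles have multiplicity 0).

Derivation: The character of a tensor product is the pointwise product (chi_2 * chi_2)(C) = chi_2(C) * chi_2(C):
  {0}: (1)*(1), {1}: (exp(2*I*pi/3))*(exp(2*I*pi/3)), {2}: (exp(-2*I*pi/3))*(exp(-2*I*pi/3)), {3}: (1)*(1), {4}: (exp(2*I*pi/3))*(exp(2*I*pi/3)), {5}: (exp(-2*I*pi/3))*(exp(-2*I*pi/3))
so (chi_2 * chi_2) takes values
  {0} -> 1, {1} -> exp(-2*I*pi/3), {2} -> exp(2*I*pi/3), {3} -> 1, {4} -> exp(-2*I*pi/3), {5} -> exp(2*I*pi/3).
Now take the inner product of this character with each irreducible chi from the table, <chi_2*chi_2, chi> = (1/6) sum_C |C| (chi_2*chi_2)(C) conj(chi(C)):
  <chi_2*chi_2, chi_0> = (1/6)[1*(1)*conj(1) + 1*(exp(-2*I*pi/3))*conj(1) + 1*(exp(2*I*pi/3))*conj(1) + 1*(1)*conj(1) + 1*(exp(-2*I*pi/3))*conj(1) + 1*(exp(2*I*pi/3))*conj(1)]
      = (1/6)[(1) + (exp(-2*I*pi/3)) + (exp(2*I*pi/3)) + (1) + (exp(-2*I*pi/3)) + (exp(2*I*pi/3))] = 0/6 = 0
  <chi_2*chi_2, chi_1> = (1/6)[1*(1)*conj(1) + 1*(exp(-2*I*pi/3))*conj(exp(I*pi/3)) + 1*(exp(2*I*pi/3))*conj(exp(2*I*pi/3)) + 1*(1)*conj(-1) + 1*(exp(-2*I*pi/3))*conj(exp(-2*I*pi/3)) + 1*(exp(2*I*pi/3))*conj(exp(-I*pi/3))]
      = (1/6)[(1) + (-1) + (1) + (-1) + (1) + (-1)] = 0/6 = 0
  <chi_2*chi_2, chi_2> = (1/6)[1*(1)*conj(1) + 1*(exp(-2*I*pi/3))*conj(exp(2*I*pi/3)) + 1*(exp(2*I*pi/3))*conj(exp(-2*I*pi/3)) + 1*(1)*conj(1) + 1*(exp(-2*I*pi/3))*conj(exp(2*I*pi/3)) + 1*(exp(2*I*pi/3))*conj(exp(-2*I*pi/3))]
      = (1/6)[(1) + (exp(2*I*pi/3)) + (exp(-2*I*pi/3)) + (1) + (exp(2*I*pi/3)) + (exp(-2*I*pi/3))] = 0/6 = 0
  <chi_2*chi_2, chi_3> = (1/6)[1*(1)*conj(1) + 1*(exp(-2*I*pi/3))*conj(-1) + 1*(exp(2*I*pi/3))*conj(1) + 1*(1)*conj(-1) + 1*(exp(-2*I*pi/3))*conj(1) + 1*(exp(2*I*pi/3))*conj(-1)]
      = (1/6)[(1) + (-exp(-2*I*pi/3)) + (exp(2*I*pi/3)) + (-1) + (exp(-2*I*pi/3)) + (-exp(2*I*pi/3))] = 0/6 = 0
  <chi_2*chi_2, chi_4> = (1/6)[1*(1)*conj(1) + 1*(exp(-2*I*pi/3))*conj(exp(-2*I*pi/3)) + 1*(exp(2*I*pi/3))*conj(exp(2*I*pi/3)) + 1*(1)*conj(1) + 1*(exp(-2*I*pi/3))*conj(exp(-2*I*pi/3)) + 1*(exp(2*I*pi/3))*conj(exp(2*I*pi/3))]
      = (1/6)[(1) + (1) + (1) + (1) + (1) + (1)] = 6/6 = 1
  <chi_2*chi_2, chi_5> = (1/6)[1*(1)*conj(1) + 1*(exp(-2*I*pi/3))*conj(exp(-I*pi/3)) + 1*(exp(2*I*pi/3))*conj(exp(-2*I*pi/3)) + 1*(1)*conj(-1) + 1*(exp(-2*I*pi/3))*conj(exp(2*I*pi/3)) + 1*(exp(2*I*pi/3))*conj(exp(I*pi/3))]
      = (1/6)[(1) + (exp(-I*pi/3)) + (exp(-2*I*pi/3)) + (-1) + (exp(2*I*pi/3)) + (exp(I*pi/3))] = 0/6 = 0
(Exp terms are combined using exp(i*s)*conj(exp(i*t)) = exp(i*(s-t)), and sums of them are collapsed using the identity that for every m > 1 the m distinct m-th roots of unity sum to 0, e.g. 1 + exp(2*I*pi/3) + exp(-2*I*pi/3) = 0.)
Hence the multiplicities are chi_4: 1. Dimension check: dim(chi_2)*dim(chi_2) = 1*1 = 1 and sum (mult * dim) = 1*1 = 1.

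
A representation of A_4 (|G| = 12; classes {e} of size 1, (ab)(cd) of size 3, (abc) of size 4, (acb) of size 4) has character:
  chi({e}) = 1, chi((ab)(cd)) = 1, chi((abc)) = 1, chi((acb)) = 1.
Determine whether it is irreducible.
Irreducible: <chi, chi> = 1.

Why: <chi, chi> = (1/|G|) sum_C |C| * |chi(C)|^2 = (1/12)[1*|1|^2 + 3*|1|^2 + 4*|1|^2 + 4*|1|^2]
  = (1/12)[(1) + (3) + (4) + (4)] = 12/12 = 1.
(Exp terms are combined using exp(i*s)*conj(exp(i*t)) = exp(i*(s-t)), and sums of them are collapsed using the identity that for every m > 1 the m distinct m-th roots of unity sum to 0, e.g. 1 + exp(2*I*pi/3) + exp(-2*I*pi/3) = 0.)
A character is irreducible iff <chi, chi> = 1, so this representation is irreducible.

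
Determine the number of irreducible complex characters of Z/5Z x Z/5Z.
25

Justification: The number of irreducible complex representations of a finite group equals its number of conjugacy classes. Z/5Z x Z/5Z is abelian of order 25, so every element is its own conjugacy class: 25 classes, so Z/5Z x Z/5Z (order 25) has exactly 25 irreducible complex representations.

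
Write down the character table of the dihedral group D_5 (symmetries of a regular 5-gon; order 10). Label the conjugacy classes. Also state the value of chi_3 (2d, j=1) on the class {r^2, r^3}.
Conjugacy classes: {e} of size 1, {r^1, r^4} of size 2, {r^2, r^3} of size 2, {s, sr, ..., sr^4} of size 5.
Character table:
  irrep \ class              {e} (size 1)  {r^1, r^4} (size 2)  {r^2, r^3} (size 2)  {s, sr, ..., sr^4} (size 5)
  chi_1 (triv)               1             1                    1                    1                          
  chi_2 (sign: r->1, s->-1)  1             1                    1                    -1                         
  chi_3 (2d, j=1)            2             -1/2 + sqrt(5)/2     -sqrt(5)/2 - 1/2     0                          
  chi_4 (2d, j=2)            2             -sqrt(5)/2 - 1/2     -1/2 + sqrt(5)/2     0                          

Spot check: chi_3 (2d, j=1) on {r^2, r^3} = -sqrt(5)/2 - 1/2.

Argument: D_5 has order 2*5 = 10 with 4 conjugacy classes, hence 4 irreducibles. Sum of squared dims 1 + 1 + 4 + 4 = 10 = |G|. Linear characters come from the abelianisation; the 2-dimensional irreps have character r^k -> 2*cos(2*pi*j*k/5), reflections -> 0.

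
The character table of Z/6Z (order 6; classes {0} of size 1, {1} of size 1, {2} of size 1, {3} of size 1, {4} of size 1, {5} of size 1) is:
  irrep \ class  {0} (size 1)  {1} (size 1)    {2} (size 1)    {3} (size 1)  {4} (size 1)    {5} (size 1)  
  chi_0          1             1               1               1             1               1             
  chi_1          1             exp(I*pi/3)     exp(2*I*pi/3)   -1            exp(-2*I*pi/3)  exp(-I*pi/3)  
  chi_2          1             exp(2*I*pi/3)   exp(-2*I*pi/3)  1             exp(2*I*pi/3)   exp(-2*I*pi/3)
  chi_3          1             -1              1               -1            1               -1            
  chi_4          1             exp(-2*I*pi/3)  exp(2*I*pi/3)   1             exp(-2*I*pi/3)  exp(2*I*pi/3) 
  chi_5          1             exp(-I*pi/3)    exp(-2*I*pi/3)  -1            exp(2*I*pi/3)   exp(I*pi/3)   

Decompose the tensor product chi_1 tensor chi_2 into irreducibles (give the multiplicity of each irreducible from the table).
chi_1 tensor chi_2 = chi_3 (all other irreducibles have multiplicity 0).

Derivation: The character of a tensor product is the pointwise product (chi_1 * chi_2)(C) = chi_1(C) * chi_2(C):
  {0}: (1)*(1), {1}: (exp(I*pi/3))*(exp(2*I*pi/3)), {2}: (exp(2*I*pi/3))*(exp(-2*I*pi/3)), {3}: (-1)*(1), {4}: (exp(-2*I*pi/3))*(exp(2*I*pi/3)), {5}: (exp(-I*pi/3))*(exp(-2*I*pi/3))
so (chi_1 * chi_2) takes values
  {0} -> 1, {1} -> -1, {2} -> 1, {3} -> -1, {4} -> 1, {5} -> -1.
Now take the inner product of this character with each irreducible chi from the table, <chi_1*chi_2, chi> = (1/6) sum_C |C| (chi_1*chi_2)(C) conj(chi(C)):
  <chi_1*chi_2, chi_0> = (1/6)[1*(1)*conj(1) + 1*(-1)*conj(1) + 1*(1)*conj(1) + 1*(-1)*conj(1) + 1*(1)*conj(1) + 1*(-1)*conj(1)]
      = (1/6)[(1) + (-1) + (1) + (-1) + (1) + (-1)] = 0/6 = 0
  <chi_1*chi_2, chi_1> = (1/6)[1*(1)*conj(1) + 1*(-1)*conj(exp(I*pi/3)) + 1*(1)*conj(exp(2*I*pi/3)) + 1*(-1)*conj(-1) + 1*(1)*conj(exp(-2*I*pi/3)) + 1*(-1)*conj(exp(-I*pi/3))]
      = (1/6)[(1) + (-exp(-I*pi/3)) + (exp(-2*I*pi/3)) + (1) + (exp(2*I*pi/3)) + (-exp(I*pi/3))] = 0/6 = 0
  <chi_1*chi_2, chi_2> = (1/6)[1*(1)*conj(1) + 1*(-1)*conj(exp(2*I*pi/3)) + 1*(1)*conj(exp(-2*I*pi/3)) + 1*(-1)*conj(1) + 1*(1)*conj(exp(2*I*pi/3)) + 1*(-1)*conj(exp(-2*I*pi/3))]
      = (1/6)[(1) + (-exp(-2*I*pi/3)) + (exp(2*I*pi/3)) + (-1) + (exp(-2*I*pi/3)) + (-exp(2*I*pi/3))] = 0/6 = 0
  <chi_1*chi_2, chi_3> = (1/6)[1*(1)*conj(1) + 1*(-1)*conj(-1) + 1*(1)*conj(1) + 1*(-1)*conj(-1) + 1*(1)*conj(1) + 1*(-1)*conj(-1)]
      = (1/6)[(1) + (1) + (1) + (1) + (1) + (1)] = 6/6 = 1
  <chi_1*chi_2, chi_4> = (1/6)[1*(1)*conj(1) + 1*(-1)*conj(exp(-2*I*pi/3)) + 1*(1)*conj(exp(2*I*pi/3)) + 1*(-1)*conj(1) + 1*(1)*conj(exp(-2*I*pi/3)) + 1*(-1)*conj(exp(2*I*pi/3))]
      = (1/6)[(1) + (-exp(2*I*pi/3)) + (exp(-2*I*pi/3)) + (-1) + (exp(2*I*pi/3)) + (-exp(-2*I*pi/3))] = 0/6 = 0
  <chi_1*chi_2, chi_5> = (1/6)[1*(1)*conj(1) + 1*(-1)*conj(exp(-I*pi/3)) + 1*(1)*conj(exp(-2*I*pi/3)) + 1*(-1)*conj(-1) + 1*(1)*conj(exp(2*I*pi/3)) + 1*(-1)*conj(exp(I*pi/3))]
      = (1/6)[(1) + (-exp(I*pi/3)) + (exp(2*I*pi/3)) + (1) + (exp(-2*I*pi/3)) + (-exp(-I*pi/3))] = 0/6 = 0
(Exp terms are combined using exp(i*s)*conj(exp(i*t)) = exp(i*(s-t)), and sums of them are collapsed using the identity that for every m > 1 the m distinct m-th roots of unity sum to 0, e.g. 1 + exp(2*I*pi/3) + exp(-2*I*pi/3) = 0.)
Hence the multiplicities are chi_3: 1. Dimension check: dim(chi_1)*dim(chi_2) = 1*1 = 1 and sum (mult * dim) = 1*1 = 1.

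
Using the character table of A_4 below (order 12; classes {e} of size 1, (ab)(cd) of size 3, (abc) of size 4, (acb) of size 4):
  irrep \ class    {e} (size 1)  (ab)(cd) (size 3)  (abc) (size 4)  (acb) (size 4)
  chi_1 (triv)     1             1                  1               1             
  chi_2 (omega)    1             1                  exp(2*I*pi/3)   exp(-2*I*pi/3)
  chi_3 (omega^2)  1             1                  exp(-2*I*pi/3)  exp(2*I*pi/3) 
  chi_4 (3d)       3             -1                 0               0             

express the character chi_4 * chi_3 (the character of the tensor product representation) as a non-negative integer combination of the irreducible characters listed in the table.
chi_4 tensor chi_3 = chi_4 (all other irreducibles have multiplicity 0).

Derivation: The character of a tensor product is the pointwise product (chi_4 * chi_3)(C) = chi_4(C) * chi_3(C):
  {e}: (3)*(1), (ab)(cd): (-1)*(1), (abc): (0)*(exp(-2*I*pi/3)), (acb): (0)*(exp(2*I*pi/3))
so (chi_4 * chi_3) takes values
  {e} -> 3, (ab)(cd) -> -1, (abc) -> 0, (acb) -> 0.
Now take the inner product of this character with each irreducible chi from the table, <chi_4*chi_3, chi> = (1/12) sum_C |C| (chi_4*chi_3)(C) conj(chi(C)):
  <chi_4*chi_3, chi_1> = (1/12)[1*(3)*conj(1) + 3*(-1)*conj(1) + 4*(0)*conj(1) + 4*(0)*conj(1)]
      = (1/12)[(3) + (-3) + (0) + (0)] = 0/12 = 0
  <chi_4*chi_3, chi_2> = (1/12)[1*(3)*conj(1) + 3*(-1)*conj(1) + 4*(0)*conj(exp(2*I*pi/3)) + 4*(0)*conj(exp(-2*I*pi/3))]
      = (1/12)[(3) + (-3) + (0) + (0)] = 0/12 = 0
  <chi_4*chi_3, chi_3> = (1/12)[1*(3)*conj(1) + 3*(-1)*conj(1) + 4*(0)*conj(exp(-2*I*pi/3)) + 4*(0)*conj(exp(2*I*pi/3))]
      = (1/12)[(3) + (-3) + (0) + (0)] = 0/12 = 0
  <chi_4*chi_3, chi_4> = (1/12)[1*(3)*conj(3) + 3*(-1)*conj(-1) + 4*(0)*conj(0) + 4*(0)*conj(0)]
      = (1/12)[(9) + (3) + (0) + (0)] = 12/12 = 1
(Exp terms are combined using exp(i*s)*conj(exp(i*t)) = exp(i*(s-t)), and sums of them are collapsed using the identity that for every m > 1 the m distinct m-th roots of unity sum to 0, e.g. 1 + exp(2*I*pi/3) + exp(-2*I*pi/3) = 0.)
Hence the multiplicities are chi_4: 1. Dimension check: dim(chi_4)*dim(chi_3) = 3*1 = 3 and sum (mult * dim) = 1*3 = 3.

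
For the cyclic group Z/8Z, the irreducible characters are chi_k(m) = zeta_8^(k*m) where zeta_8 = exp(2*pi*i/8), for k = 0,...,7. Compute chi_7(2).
chi_7(2) = zeta_8^14 = -I

chi_7(2) = zeta_8^(7*2) = zeta_8^14. Since zeta_8^8 = 1, this equals zeta_8^6 = exp(2*pi*i*6/8) = -I.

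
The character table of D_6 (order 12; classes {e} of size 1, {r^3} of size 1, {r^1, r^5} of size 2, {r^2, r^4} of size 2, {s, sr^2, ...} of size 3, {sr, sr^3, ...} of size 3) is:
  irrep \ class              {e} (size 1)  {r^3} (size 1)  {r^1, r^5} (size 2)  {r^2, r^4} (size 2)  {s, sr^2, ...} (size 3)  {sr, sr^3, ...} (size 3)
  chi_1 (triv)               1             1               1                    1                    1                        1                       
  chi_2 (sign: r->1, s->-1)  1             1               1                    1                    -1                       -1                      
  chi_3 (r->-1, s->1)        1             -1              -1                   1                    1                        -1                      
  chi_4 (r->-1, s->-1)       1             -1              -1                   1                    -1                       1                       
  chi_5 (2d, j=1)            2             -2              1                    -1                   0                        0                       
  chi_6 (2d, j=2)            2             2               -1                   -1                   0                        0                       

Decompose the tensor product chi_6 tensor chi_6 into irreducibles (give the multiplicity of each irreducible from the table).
chi_6 tensor chi_6 = chi_1 + chi_2 + chi_6 (all other irreducibles have multiplicity 0).

Why: The character of a tensor product is the pointwise product (chi_6 * chi_6)(C) = chi_6(C) * chi_6(C):
  {e}: (2)*(2), {r^3}: (2)*(2), {r^1, r^5}: (-1)*(-1), {r^2, r^4}: (-1)*(-1), {s, sr^2, ...}: (0)*(0), {sr, sr^3, ...}: (0)*(0)
so (chi_6 * chi_6) takes values
  {e} -> 4, {r^3} -> 4, {r^1, r^5} -> 1, {r^2, r^4} -> 1, {s, sr^2, ...} -> 0, {sr, sr^3, ...} -> 0.
Now take the inner product of this character with each irreducible chi from the table, <chi_6*chi_6, chi> = (1/12) sum_C |C| (chi_6*chi_6)(C) conj(chi(C)):
  <chi_6*chi_6, chi_1> = (1/12)[1*(4)*conj(1) + 1*(4)*conj(1) + 2*(1)*conj(1) + 2*(1)*conj(1) + 3*(0)*conj(1) + 3*(0)*conj(1)]
      = (1/12)[(4) + (4) + (2) + (2) + (0) + (0)] = 12/12 = 1
  <chi_6*chi_6, chi_2> = (1/12)[1*(4)*conj(1) + 1*(4)*conj(1) + 2*(1)*conj(1) + 2*(1)*conj(1) + 3*(0)*conj(-1) + 3*(0)*conj(-1)]
      = (1/12)[(4) + (4) + (2) + (2) + (0) + (0)] = 12/12 = 1
  <chi_6*chi_6, chi_3> = (1/12)[1*(4)*conj(1) + 1*(4)*conj(-1) + 2*(1)*conj(-1) + 2*(1)*conj(1) + 3*(0)*conj(1) + 3*(0)*conj(-1)]
      = (1/12)[(4) + (-4) + (-2) + (2) + (0) + (0)] = 0/12 = 0
  <chi_6*chi_6, chi_4> = (1/12)[1*(4)*conj(1) + 1*(4)*conj(-1) + 2*(1)*conj(-1) + 2*(1)*conj(1) + 3*(0)*conj(-1) + 3*(0)*conj(1)]
      = (1/12)[(4) + (-4) + (-2) + (2) + (0) + (0)] = 0/12 = 0
  <chi_6*chi_6, chi_5> = (1/12)[1*(4)*conj(2) + 1*(4)*conj(-2) + 2*(1)*conj(1) + 2*(1)*conj(-1) + 3*(0)*conj(0) + 3*(0)*conj(0)]
      = (1/12)[(8) + (-8) + (2) + (-2) + (0) + (0)] = 0/12 = 0
  <chi_6*chi_6, chi_6> = (1/12)[1*(4)*conj(2) + 1*(4)*conj(2) + 2*(1)*conj(-1) + 2*(1)*conj(-1) + 3*(0)*conj(0) + 3*(0)*conj(0)]
      = (1/12)[(8) + (8) + (-2) + (-2) + (0) + (0)] = 12/12 = 1
Hence the multiplicities are chi_1: 1, chi_2: 1, chi_6: 1. Dimension check: dim(chi_6)*dim(chi_6) = 2*2 = 4 and sum (mult * dim) = 1*1 + 1*1 + 1*2 = 4.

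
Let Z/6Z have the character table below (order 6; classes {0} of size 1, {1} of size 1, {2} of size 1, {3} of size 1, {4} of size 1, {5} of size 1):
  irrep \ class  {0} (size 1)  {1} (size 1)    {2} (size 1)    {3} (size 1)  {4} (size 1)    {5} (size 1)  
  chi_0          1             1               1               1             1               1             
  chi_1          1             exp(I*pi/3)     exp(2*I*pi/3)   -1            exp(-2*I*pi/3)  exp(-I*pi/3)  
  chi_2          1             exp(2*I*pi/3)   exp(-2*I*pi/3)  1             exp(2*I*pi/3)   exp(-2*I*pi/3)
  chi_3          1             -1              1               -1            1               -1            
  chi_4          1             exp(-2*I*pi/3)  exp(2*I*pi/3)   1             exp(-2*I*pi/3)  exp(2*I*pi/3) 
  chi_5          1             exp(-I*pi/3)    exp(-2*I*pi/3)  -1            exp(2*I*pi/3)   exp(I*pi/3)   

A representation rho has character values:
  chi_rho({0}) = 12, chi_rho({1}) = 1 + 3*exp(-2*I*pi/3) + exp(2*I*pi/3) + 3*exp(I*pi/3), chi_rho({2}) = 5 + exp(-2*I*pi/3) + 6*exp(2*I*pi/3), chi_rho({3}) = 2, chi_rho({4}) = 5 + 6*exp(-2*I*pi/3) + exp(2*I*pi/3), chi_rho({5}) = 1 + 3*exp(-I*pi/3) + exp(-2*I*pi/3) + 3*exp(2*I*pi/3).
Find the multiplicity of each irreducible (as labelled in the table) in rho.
Multiplicities: chi_0: 3, chi_1: 3, chi_2: 1, chi_3: 2, chi_4: 3, chi_5: 0.

Explanation: Use <chi_rho, chi> = (1/|G|) sum_C |C| * chi_rho(C) * conj(chi(C)) with |G| = 6 for each irreducible chi in the table:
  <chi_rho, chi_0> = (1/6)[1*(12)*conj(1) + 1*(1 + 3*exp(-2*I*pi/3) + exp(2*I*pi/3) + 3*exp(I*pi/3))*conj(1) + 1*(5 + exp(-2*I*pi/3) + 6*exp(2*I*pi/3))*conj(1) + 1*(2)*conj(1) + 1*(5 + 6*exp(-2*I*pi/3) + exp(2*I*pi/3))*conj(1) + 1*(1 + 3*exp(-I*pi/3) + exp(-2*I*pi/3) + 3*exp(2*I*pi/3))*conj(1)]
      = (1/6)[(12) + (1 + 3*exp(-2*I*pi/3) + exp(2*I*pi/3) + 3*exp(I*pi/3)) + (5 + exp(-2*I*pi/3) + 6*exp(2*I*pi/3)) + (2) + (5 + 6*exp(-2*I*pi/3) + exp(2*I*pi/3)) + (1 + 3*exp(-I*pi/3) + exp(-2*I*pi/3) + 3*exp(2*I*pi/3))] = 18/6 = 3
  <chi_rho, chi_1> = (1/6)[1*(12)*conj(1) + 1*(1 + 3*exp(-2*I*pi/3) + exp(2*I*pi/3) + 3*exp(I*pi/3))*conj(exp(I*pi/3)) + 1*(5 + exp(-2*I*pi/3) + 6*exp(2*I*pi/3))*conj(exp(2*I*pi/3)) + 1*(2)*conj(-1) + 1*(5 + 6*exp(-2*I*pi/3) + exp(2*I*pi/3))*conj(exp(-2*I*pi/3)) + 1*(1 + 3*exp(-I*pi/3) + exp(-2*I*pi/3) + 3*exp(2*I*pi/3))*conj(exp(-I*pi/3))]
      = (1/6)[(12) + (1) + (6 + 5*exp(-2*I*pi/3) + exp(2*I*pi/3)) + (-2) + (6 + exp(-2*I*pi/3) + 5*exp(2*I*pi/3)) + (1)] = 18/6 = 3
  <chi_rho, chi_2> = (1/6)[1*(12)*conj(1) + 1*(1 + 3*exp(-2*I*pi/3) + exp(2*I*pi/3) + 3*exp(I*pi/3))*conj(exp(2*I*pi/3)) + 1*(5 + exp(-2*I*pi/3) + 6*exp(2*I*pi/3))*conj(exp(-2*I*pi/3)) + 1*(2)*conj(1) + 1*(5 + 6*exp(-2*I*pi/3) + exp(2*I*pi/3))*conj(exp(2*I*pi/3)) + 1*(1 + 3*exp(-I*pi/3) + exp(-2*I*pi/3) + 3*exp(2*I*pi/3))*conj(exp(-2*I*pi/3))]
      = (1/6)[(12) + (1 + 3*exp(-I*pi/3) + exp(-2*I*pi/3) + 3*exp(2*I*pi/3)) + (1 + 6*exp(-2*I*pi/3) + 5*exp(2*I*pi/3)) + (2) + (1 + 5*exp(-2*I*pi/3) + 6*exp(2*I*pi/3)) + (1 + 3*exp(-2*I*pi/3) + exp(2*I*pi/3) + 3*exp(I*pi/3))] = 6/6 = 1
  <chi_rho, chi_3> = (1/6)[1*(12)*conj(1) + 1*(1 + 3*exp(-2*I*pi/3) + exp(2*I*pi/3) + 3*exp(I*pi/3))*conj(-1) + 1*(5 + exp(-2*I*pi/3) + 6*exp(2*I*pi/3))*conj(1) + 1*(2)*conj(-1) + 1*(5 + 6*exp(-2*I*pi/3) + exp(2*I*pi/3))*conj(1) + 1*(1 + 3*exp(-I*pi/3) + exp(-2*I*pi/3) + 3*exp(2*I*pi/3))*conj(-1)]
      = (1/6)[(12) + (-1 - 3*exp(I*pi/3) - exp(2*I*pi/3) - 3*exp(-2*I*pi/3)) + (5 + exp(-2*I*pi/3) + 6*exp(2*I*pi/3)) + (-2) + (5 + 6*exp(-2*I*pi/3) + exp(2*I*pi/3)) + (-1 - 3*exp(2*I*pi/3) - exp(-2*I*pi/3) - 3*exp(-I*pi/3))] = 12/6 = 2
  <chi_rho, chi_4> = (1/6)[1*(12)*conj(1) + 1*(1 + 3*exp(-2*I*pi/3) + exp(2*I*pi/3) + 3*exp(I*pi/3))*conj(exp(-2*I*pi/3)) + 1*(5 + exp(-2*I*pi/3) + 6*exp(2*I*pi/3))*conj(exp(2*I*pi/3)) + 1*(2)*conj(1) + 1*(5 + 6*exp(-2*I*pi/3) + exp(2*I*pi/3))*conj(exp(-2*I*pi/3)) + 1*(1 + 3*exp(-I*pi/3) + exp(-2*I*pi/3) + 3*exp(2*I*pi/3))*conj(exp(2*I*pi/3))]
      = (1/6)[(12) + (-1) + (6 + 5*exp(-2*I*pi/3) + exp(2*I*pi/3)) + (2) + (6 + exp(-2*I*pi/3) + 5*exp(2*I*pi/3)) + (-1)] = 18/6 = 3
  <chi_rho, chi_5> = (1/6)[1*(12)*conj(1) + 1*(1 + 3*exp(-2*I*pi/3) + exp(2*I*pi/3) + 3*exp(I*pi/3))*conj(exp(-I*pi/3)) + 1*(5 + exp(-2*I*pi/3) + 6*exp(2*I*pi/3))*conj(exp(-2*I*pi/3)) + 1*(2)*conj(-1) + 1*(5 + 6*exp(-2*I*pi/3) + exp(2*I*pi/3))*conj(exp(2*I*pi/3)) + 1*(1 + 3*exp(-I*pi/3) + exp(-2*I*pi/3) + 3*exp(2*I*pi/3))*conj(exp(I*pi/3))]
      = (1/6)[(12) + (-1 + 3*exp(-I*pi/3) + exp(I*pi/3) + 3*exp(2*I*pi/3)) + (1 + 6*exp(-2*I*pi/3) + 5*exp(2*I*pi/3)) + (-2) + (1 + 5*exp(-2*I*pi/3) + 6*exp(2*I*pi/3)) + (-1 + 3*exp(-2*I*pi/3) + exp(-I*pi/3) + 3*exp(I*pi/3))] = 0/6 = 0
(Exp terms are combined using exp(i*s)*conj(exp(i*t)) = exp(i*(s-t)), and sums of them are collapsed using the identity that for every m > 1 the m distinct m-th roots of unity sum to 0, e.g. 1 + exp(2*I*pi/3) + exp(-2*I*pi/3) = 0.)
Dimension check: dim(rho) = sum (mult * dim) = 3*1 + 3*1 + 1*1 + 2*1 + 3*1 + 0*1 = 12 = chi_rho(e) = 12.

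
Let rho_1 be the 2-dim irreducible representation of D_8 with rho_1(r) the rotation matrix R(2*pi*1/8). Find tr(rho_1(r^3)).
chi_{rho_1}(r^3) = 2*cos(2*pi*1*3/8) = -sqrt(2)

Justification: rho_1(r^3) is rotation by angle 2*pi*1*3/8, whose trace is 2*cos(2*pi*1*3/8) = -sqrt(2).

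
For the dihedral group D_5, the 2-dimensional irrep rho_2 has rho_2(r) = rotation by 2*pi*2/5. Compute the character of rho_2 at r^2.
chi_{rho_2}(r^2) = 2*cos(2*pi*2*2/5) = -1/2 + sqrt(5)/2

rho_2(r^2) is rotation by angle 2*pi*2*2/5, whose trace is 2*cos(2*pi*2*2/5) = -1/2 + sqrt(5)/2.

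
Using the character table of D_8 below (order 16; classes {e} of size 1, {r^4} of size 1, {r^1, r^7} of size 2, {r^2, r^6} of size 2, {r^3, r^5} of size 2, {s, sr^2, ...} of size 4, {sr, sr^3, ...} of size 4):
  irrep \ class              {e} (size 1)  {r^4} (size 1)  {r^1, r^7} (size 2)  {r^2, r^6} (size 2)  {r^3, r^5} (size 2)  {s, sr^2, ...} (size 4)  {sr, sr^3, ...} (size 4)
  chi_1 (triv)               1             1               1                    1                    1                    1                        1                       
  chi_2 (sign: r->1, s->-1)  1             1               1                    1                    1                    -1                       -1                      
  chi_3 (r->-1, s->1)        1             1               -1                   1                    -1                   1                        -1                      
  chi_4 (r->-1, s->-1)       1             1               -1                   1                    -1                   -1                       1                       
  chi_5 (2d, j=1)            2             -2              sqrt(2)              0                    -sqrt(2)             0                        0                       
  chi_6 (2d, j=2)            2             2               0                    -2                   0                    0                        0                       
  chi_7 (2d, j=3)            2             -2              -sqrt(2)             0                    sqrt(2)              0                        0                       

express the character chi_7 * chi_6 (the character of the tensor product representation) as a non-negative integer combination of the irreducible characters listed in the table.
chi_7 tensor chi_6 = chi_5 + chi_7 (all other irreducibles have multiplicity 0).

Derivation: The character of a tensor product is the pointwise product (chi_7 * chi_6)(C) = chi_7(C) * chi_6(C):
  {e}: (2)*(2), {r^4}: (-2)*(2), {r^1, r^7}: (-sqrt(2))*(0), {r^2, r^6}: (0)*(-2), {r^3, r^5}: (sqrt(2))*(0), {s, sr^2, ...}: (0)*(0), {sr, sr^3, ...}: (0)*(0)
so (chi_7 * chi_6) takes values
  {e} -> 4, {r^4} -> -4, {r^1, r^7} -> 0, {r^2, r^6} -> 0, {r^3, r^5} -> 0, {s, sr^2, ...} -> 0, {sr, sr^3, ...} -> 0.
Now take the inner product of this character with each irreducible chi from the table, <chi_7*chi_6, chi> = (1/16) sum_C |C| (chi_7*chi_6)(C) conj(chi(C)):
  <chi_7*chi_6, chi_1> = (1/16)[1*(4)*conj(1) + 1*(-4)*conj(1) + 2*(0)*conj(1) + 2*(0)*conj(1) + 2*(0)*conj(1) + 4*(0)*conj(1) + 4*(0)*conj(1)]
      = (1/16)[(4) + (-4) + (0) + (0) + (0) + (0) + (0)] = 0/16 = 0
  <chi_7*chi_6, chi_2> = (1/16)[1*(4)*conj(1) + 1*(-4)*conj(1) + 2*(0)*conj(1) + 2*(0)*conj(1) + 2*(0)*conj(1) + 4*(0)*conj(-1) + 4*(0)*conj(-1)]
      = (1/16)[(4) + (-4) + (0) + (0) + (0) + (0) + (0)] = 0/16 = 0
  <chi_7*chi_6, chi_3> = (1/16)[1*(4)*conj(1) + 1*(-4)*conj(1) + 2*(0)*conj(-1) + 2*(0)*conj(1) + 2*(0)*conj(-1) + 4*(0)*conj(1) + 4*(0)*conj(-1)]
      = (1/16)[(4) + (-4) + (0) + (0) + (0) + (0) + (0)] = 0/16 = 0
  <chi_7*chi_6, chi_4> = (1/16)[1*(4)*conj(1) + 1*(-4)*conj(1) + 2*(0)*conj(-1) + 2*(0)*conj(1) + 2*(0)*conj(-1) + 4*(0)*conj(-1) + 4*(0)*conj(1)]
      = (1/16)[(4) + (-4) + (0) + (0) + (0) + (0) + (0)] = 0/16 = 0
  <chi_7*chi_6, chi_5> = (1/16)[1*(4)*conj(2) + 1*(-4)*conj(-2) + 2*(0)*conj(sqrt(2)) + 2*(0)*conj(0) + 2*(0)*conj(-sqrt(2)) + 4*(0)*conj(0) + 4*(0)*conj(0)]
      = (1/16)[(8) + (8) + (0) + (0) + (0) + (0) + (0)] = 16/16 = 1
  <chi_7*chi_6, chi_6> = (1/16)[1*(4)*conj(2) + 1*(-4)*conj(2) + 2*(0)*conj(0) + 2*(0)*conj(-2) + 2*(0)*conj(0) + 4*(0)*conj(0) + 4*(0)*conj(0)]
      = (1/16)[(8) + (-8) + (0) + (0) + (0) + (0) + (0)] = 0/16 = 0
  <chi_7*chi_6, chi_7> = (1/16)[1*(4)*conj(2) + 1*(-4)*conj(-2) + 2*(0)*conj(-sqrt(2)) + 2*(0)*conj(0) + 2*(0)*conj(sqrt(2)) + 4*(0)*conj(0) + 4*(0)*conj(0)]
      = (1/16)[(8) + (8) + (0) + (0) + (0) + (0) + (0)] = 16/16 = 1
Hence the multiplicities are chi_5: 1, chi_7: 1. Dimension check: dim(chi_7)*dim(chi_6) = 2*2 = 4 and sum (mult * dim) = 1*2 + 1*2 = 4.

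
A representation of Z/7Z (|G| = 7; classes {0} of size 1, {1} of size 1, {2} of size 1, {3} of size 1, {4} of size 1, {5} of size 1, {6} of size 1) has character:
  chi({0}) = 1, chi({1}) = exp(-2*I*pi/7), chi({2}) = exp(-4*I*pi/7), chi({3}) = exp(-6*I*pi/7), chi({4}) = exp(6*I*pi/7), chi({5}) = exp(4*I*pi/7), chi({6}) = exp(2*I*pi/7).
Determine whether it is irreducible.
Irreducible: <chi, chi> = 1.

Solution. <chi, chi> = (1/|G|) sum_C |C| * |chi(C)|^2 = (1/7)[1*|1|^2 + 1*|exp(-2*I*pi/7)|^2 + 1*|exp(-4*I*pi/7)|^2 + 1*|exp(-6*I*pi/7)|^2 + 1*|exp(6*I*pi/7)|^2 + 1*|exp(4*I*pi/7)|^2 + 1*|exp(2*I*pi/7)|^2]
  = (1/7)[(1) + (1) + (1) + (1) + (1) + (1) + (1)] = 7/7 = 1.
(Exp terms are combined using exp(i*s)*conj(exp(i*t)) = exp(i*(s-t)), and sums of them are collapsed using the identity that for every m > 1 the m distinct m-th roots of unity sum to 0, e.g. 1 + exp(2*I*pi/3) + exp(-2*I*pi/3) = 0.)
A character is irreducible iff <chi, chi> = 1, so this representation is irreducible.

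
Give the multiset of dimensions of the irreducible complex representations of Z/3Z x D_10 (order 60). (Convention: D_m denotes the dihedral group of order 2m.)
Dimensions: 1, 1, 1, 1, 1, 1, 1, 1, 1, 1, 1, 1, 2, 2, 2, 2, 2, 2, 2, 2, 2, 2, 2, 2

There are 24 irreducibles (= number of conjugacy classes). Their dimensions d_i satisfy sum d_i^2 = |G| = 60: 1 + 1 + 1 + 1 + 1 + 1 + 1 + 1 + 1 + 1 + 1 + 1 + 4 + 4 + 4 + 4 + 4 + 4 + 4 + 4 + 4 + 4 + 4 + 4 = 60. (For the product with Z/3Z: each of the 3 1-dim characters of Z/3Z tensors with each irrep of D_10, giving 3 copies of each D_10-dimension.)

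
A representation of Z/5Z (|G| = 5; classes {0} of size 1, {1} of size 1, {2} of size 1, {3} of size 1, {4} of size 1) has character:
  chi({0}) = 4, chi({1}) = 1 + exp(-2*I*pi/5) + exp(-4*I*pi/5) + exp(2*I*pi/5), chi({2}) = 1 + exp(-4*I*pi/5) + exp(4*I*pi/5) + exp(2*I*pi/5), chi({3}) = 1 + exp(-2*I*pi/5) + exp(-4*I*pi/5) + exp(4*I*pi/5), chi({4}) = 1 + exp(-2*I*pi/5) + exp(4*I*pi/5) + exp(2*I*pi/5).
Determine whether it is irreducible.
Not irreducible (reducible): <chi, chi> = 4 > 1.

Derivation: <chi, chi> = (1/|G|) sum_C |C| * |chi(C)|^2 = (1/5)[1*|4|^2 + 1*|1 + exp(-2*I*pi/5) + exp(-4*I*pi/5) + exp(2*I*pi/5)|^2 + 1*|1 + exp(-4*I*pi/5) + exp(4*I*pi/5) + exp(2*I*pi/5)|^2 + 1*|1 + exp(-2*I*pi/5) + exp(-4*I*pi/5) + exp(4*I*pi/5)|^2 + 1*|1 + exp(-2*I*pi/5) + exp(4*I*pi/5) + exp(2*I*pi/5)|^2]
  = (1/5)[(16) + (1) + (1) + (1) + (1)] = 20/5 = 4.
(Exp terms are combined using exp(i*s)*conj(exp(i*t)) = exp(i*(s-t)), and sums of them are collapsed using the identity that for every m > 1 the m distinct m-th roots of unity sum to 0, e.g. 1 + exp(2*I*pi/3) + exp(-2*I*pi/3) = 0.)
A character is irreducible iff <chi, chi> = 1, so this representation is reducible.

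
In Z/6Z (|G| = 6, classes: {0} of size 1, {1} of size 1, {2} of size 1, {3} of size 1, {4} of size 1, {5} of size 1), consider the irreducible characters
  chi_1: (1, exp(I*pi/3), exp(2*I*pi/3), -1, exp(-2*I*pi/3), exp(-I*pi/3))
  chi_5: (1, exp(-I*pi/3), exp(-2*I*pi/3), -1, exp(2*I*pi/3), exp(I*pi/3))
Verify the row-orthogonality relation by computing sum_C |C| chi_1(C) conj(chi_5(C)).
Sum = 0; so <chi_1, chi_5> = 0 (distinct irreducibles are orthogonal).

Why: Compute term by term over conjugacy classes (|C| * chi_1(C) * conj(chi_5(C))):
  1*(1)*conj(1) + 1*(exp(I*pi/3))*conj(exp(-I*pi/3)) + 1*(exp(2*I*pi/3))*conj(exp(-2*I*pi/3)) + 1*(-1)*conj(-1) + 1*(exp(-2*I*pi/3))*conj(exp(2*I*pi/3)) + 1*(exp(-I*pi/3))*conj(exp(I*pi/3))
  = (1) + (exp(2*I*pi/3)) + (exp(-2*I*pi/3)) + (1) + (exp(2*I*pi/3)) + (exp(-2*I*pi/3))
  = 0.
(Exp terms are combined using exp(i*s)*conj(exp(i*t)) = exp(i*(s-t)), and sums of them are collapsed using the identity that for every m > 1 the m distinct m-th roots of unity sum to 0, e.g. 1 + exp(2*I*pi/3) + exp(-2*I*pi/3) = 0.)
Dividing by |G| = 6 gives 0/6 = 0, matching the row-orthogonality relation <chi_1, chi_5> = [chi_1 = chi_5].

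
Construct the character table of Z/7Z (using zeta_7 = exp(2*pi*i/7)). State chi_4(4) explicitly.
Character table of Z/7Z (irreps indexed chi_0,...,chi_6 with chi_k(m) = zeta_7^(k*m), zeta_7 = exp(2*pi*i/7)):
  irrep \ class  {0} (size 1)  {1} (size 1)    {2} (size 1)    {3} (size 1)    {4} (size 1)    {5} (size 1)    {6} (size 1)  
  chi_0          1             1               1               1               1               1               1             
  chi_1          1             exp(2*I*pi/7)   exp(4*I*pi/7)   exp(6*I*pi/7)   exp(-6*I*pi/7)  exp(-4*I*pi/7)  exp(-2*I*pi/7)
  chi_2          1             exp(4*I*pi/7)   exp(-6*I*pi/7)  exp(-2*I*pi/7)  exp(2*I*pi/7)   exp(6*I*pi/7)   exp(-4*I*pi/7)
  chi_3          1             exp(6*I*pi/7)   exp(-2*I*pi/7)  exp(4*I*pi/7)   exp(-4*I*pi/7)  exp(2*I*pi/7)   exp(-6*I*pi/7)
  chi_4          1             exp(-6*I*pi/7)  exp(2*I*pi/7)   exp(-4*I*pi/7)  exp(4*I*pi/7)   exp(-2*I*pi/7)  exp(6*I*pi/7) 
  chi_5          1             exp(-4*I*pi/7)  exp(6*I*pi/7)   exp(2*I*pi/7)   exp(-2*I*pi/7)  exp(-6*I*pi/7)  exp(4*I*pi/7) 
  chi_6          1             exp(-2*I*pi/7)  exp(-4*I*pi/7)  exp(-6*I*pi/7)  exp(6*I*pi/7)   exp(4*I*pi/7)   exp(2*I*pi/7) 

Spot check: chi_4(4) = zeta_7^(4*4) = zeta_7^16 = exp(4*I*pi/7).

Details: Z/7Z is abelian, so all 7 irreducible complex representations are 1-dimensional. They are given by chi_k(m) = zeta_7^(k*m) for k = 0,...,6. Row orthogonality: sum_m chi_k(m) conj(chi_l(m)) = 7 * [k = l].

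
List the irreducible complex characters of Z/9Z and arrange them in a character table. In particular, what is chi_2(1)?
Character table of Z/9Z (irreps indexed chi_0,...,chi_8 with chi_k(m) = zeta_9^(k*m), zeta_9 = exp(2*pi*i/9)):
  irrep \ class  {0} (size 1)  {1} (size 1)    {2} (size 1)    {3} (size 1)    {4} (size 1)    {5} (size 1)    {6} (size 1)    {7} (size 1)    {8} (size 1)  
  chi_0          1             1               1               1               1               1               1               1               1             
  chi_1          1             exp(2*I*pi/9)   exp(4*I*pi/9)   exp(2*I*pi/3)   exp(8*I*pi/9)   exp(-8*I*pi/9)  exp(-2*I*pi/3)  exp(-4*I*pi/9)  exp(-2*I*pi/9)
  chi_2          1             exp(4*I*pi/9)   exp(8*I*pi/9)   exp(-2*I*pi/3)  exp(-2*I*pi/9)  exp(2*I*pi/9)   exp(2*I*pi/3)   exp(-8*I*pi/9)  exp(-4*I*pi/9)
  chi_3          1             exp(2*I*pi/3)   exp(-2*I*pi/3)  1               exp(2*I*pi/3)   exp(-2*I*pi/3)  1               exp(2*I*pi/3)   exp(-2*I*pi/3)
  chi_4          1             exp(8*I*pi/9)   exp(-2*I*pi/9)  exp(2*I*pi/3)   exp(-4*I*pi/9)  exp(4*I*pi/9)   exp(-2*I*pi/3)  exp(2*I*pi/9)   exp(-8*I*pi/9)
  chi_5          1             exp(-8*I*pi/9)  exp(2*I*pi/9)   exp(-2*I*pi/3)  exp(4*I*pi/9)   exp(-4*I*pi/9)  exp(2*I*pi/3)   exp(-2*I*pi/9)  exp(8*I*pi/9) 
  chi_6          1             exp(-2*I*pi/3)  exp(2*I*pi/3)   1               exp(-2*I*pi/3)  exp(2*I*pi/3)   1               exp(-2*I*pi/3)  exp(2*I*pi/3) 
  chi_7          1             exp(-4*I*pi/9)  exp(-8*I*pi/9)  exp(2*I*pi/3)   exp(2*I*pi/9)   exp(-2*I*pi/9)  exp(-2*I*pi/3)  exp(8*I*pi/9)   exp(4*I*pi/9) 
  chi_8          1             exp(-2*I*pi/9)  exp(-4*I*pi/9)  exp(-2*I*pi/3)  exp(-8*I*pi/9)  exp(8*I*pi/9)   exp(2*I*pi/3)   exp(4*I*pi/9)   exp(2*I*pi/9) 

Spot check: chi_2(1) = zeta_9^(2*1) = zeta_9^2 = exp(4*I*pi/9).

Explanation: Z/9Z is abelian, so all 9 irreducible complex representations are 1-dimensional. They are given by chi_k(m) = zeta_9^(k*m) for k = 0,...,8. Row orthogonality: sum_m chi_k(m) conj(chi_l(m)) = 9 * [k = l].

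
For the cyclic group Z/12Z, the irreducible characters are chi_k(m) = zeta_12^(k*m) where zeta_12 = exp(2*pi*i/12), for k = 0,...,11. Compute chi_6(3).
chi_6(3) = zeta_12^18 = -1

Derivation: chi_6(3) = zeta_12^(6*3) = zeta_12^18. Since zeta_12^12 = 1, this equals zeta_12^6 = exp(2*pi*i*6/12) = -1.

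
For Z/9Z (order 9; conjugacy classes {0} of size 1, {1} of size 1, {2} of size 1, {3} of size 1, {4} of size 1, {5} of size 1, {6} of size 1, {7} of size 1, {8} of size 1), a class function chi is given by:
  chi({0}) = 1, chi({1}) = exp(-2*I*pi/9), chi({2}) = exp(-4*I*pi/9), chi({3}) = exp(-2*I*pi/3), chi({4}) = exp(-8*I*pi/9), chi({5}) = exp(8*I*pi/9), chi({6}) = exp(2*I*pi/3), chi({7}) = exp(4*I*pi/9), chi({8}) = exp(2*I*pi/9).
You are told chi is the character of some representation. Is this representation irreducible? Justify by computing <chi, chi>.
Irreducible: <chi, chi> = 1.

Proof sketch: <chi, chi> = (1/|G|) sum_C |C| * |chi(C)|^2 = (1/9)[1*|1|^2 + 1*|exp(-2*I*pi/9)|^2 + 1*|exp(-4*I*pi/9)|^2 + 1*|exp(-2*I*pi/3)|^2 + 1*|exp(-8*I*pi/9)|^2 + 1*|exp(8*I*pi/9)|^2 + 1*|exp(2*I*pi/3)|^2 + 1*|exp(4*I*pi/9)|^2 + 1*|exp(2*I*pi/9)|^2]
  = (1/9)[(1) + (1) + (1) + (1) + (1) + (1) + (1) + (1) + (1)] = 9/9 = 1.
(Exp terms are combined using exp(i*s)*conj(exp(i*t)) = exp(i*(s-t)), and sums of them are collapsed using the identity that for every m > 1 the m distinct m-th roots of unity sum to 0, e.g. 1 + exp(2*I*pi/3) + exp(-2*I*pi/3) = 0.)
A character is irreducible iff <chi, chi> = 1, so this representation is irreducible.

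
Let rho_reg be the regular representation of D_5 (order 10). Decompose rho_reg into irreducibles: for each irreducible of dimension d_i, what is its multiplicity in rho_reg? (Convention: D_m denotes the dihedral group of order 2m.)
Each irreducible V_i of dimension d_i appears with multiplicity d_i, i.e. rho_reg = (direct sum over all irreducibles V_i) d_i V_i. The irreducible dimensions for D_5 are 1, 1, 2, 2: 2 irreducibles of dimension 1, each with multiplicity 1; 2 irreducibles of dimension 2, each with multiplicity 2. Total dimension 2*1*1 + 2*2*2 = 10 = |G|.

General theorem: in the regular representation of a finite group G, each irreducible appears with multiplicity equal to its dimension. Check: dim(rho_reg) = sum d_i^2 = 1 + 1 + 4 + 4 = 10 = |G|.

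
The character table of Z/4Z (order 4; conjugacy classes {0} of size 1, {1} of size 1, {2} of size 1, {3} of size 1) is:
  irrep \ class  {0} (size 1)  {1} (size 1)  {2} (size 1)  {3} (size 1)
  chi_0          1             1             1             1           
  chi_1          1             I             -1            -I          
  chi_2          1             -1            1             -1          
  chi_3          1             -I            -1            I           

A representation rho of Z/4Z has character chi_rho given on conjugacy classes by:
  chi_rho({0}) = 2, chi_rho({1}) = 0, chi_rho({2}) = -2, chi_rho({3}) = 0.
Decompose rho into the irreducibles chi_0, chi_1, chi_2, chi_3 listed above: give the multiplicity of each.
Multiplicities: chi_0: 0, chi_1: 1, chi_2: 0, chi_3: 1.

Working: Use <chi_rho, chi> = (1/|G|) sum_C |C| * chi_rho(C) * conj(chi(C)) with |G| = 4 for each irreducible chi in the table:
  <chi_rho, chi_0> = (1/4)[1*(2)*conj(1) + 1*(0)*conj(1) + 1*(-2)*conj(1) + 1*(0)*conj(1)]
      = (1/4)[(2) + (0) + (-2) + (0)] = 0/4 = 0
  <chi_rho, chi_1> = (1/4)[1*(2)*conj(1) + 1*(0)*conj(I) + 1*(-2)*conj(-1) + 1*(0)*conj(-I)]
      = (1/4)[(2) + (0) + (2) + (0)] = 4/4 = 1
  <chi_rho, chi_2> = (1/4)[1*(2)*conj(1) + 1*(0)*conj(-1) + 1*(-2)*conj(1) + 1*(0)*conj(-1)]
      = (1/4)[(2) + (0) + (-2) + (0)] = 0/4 = 0
  <chi_rho, chi_3> = (1/4)[1*(2)*conj(1) + 1*(0)*conj(-I) + 1*(-2)*conj(-1) + 1*(0)*conj(I)]
      = (1/4)[(2) + (0) + (2) + (0)] = 4/4 = 1
(Exp terms are combined using exp(i*s)*conj(exp(i*t)) = exp(i*(s-t)), and sums of them are collapsed using the identity that for every m > 1 the m distinct m-th roots of unity sum to 0, e.g. 1 + exp(2*I*pi/3) + exp(-2*I*pi/3) = 0.)
Dimension check: dim(rho) = sum (mult * dim) = 0*1 + 1*1 + 0*1 + 1*1 = 2 = chi_rho(e) = 2.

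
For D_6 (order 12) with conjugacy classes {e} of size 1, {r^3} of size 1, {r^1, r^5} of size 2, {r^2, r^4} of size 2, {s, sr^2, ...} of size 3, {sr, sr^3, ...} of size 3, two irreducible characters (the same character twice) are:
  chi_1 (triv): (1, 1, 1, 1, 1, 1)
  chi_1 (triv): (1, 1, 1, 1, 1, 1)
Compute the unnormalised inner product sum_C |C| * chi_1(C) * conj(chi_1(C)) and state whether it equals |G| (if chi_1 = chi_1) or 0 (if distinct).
Sum = 12 = |G| = 12; so <chi_1, chi_1> = 1 (norm-1 confirms irreducibility).

Working: Compute term by term over conjugacy classes (|C| * chi_1(C) * conj(chi_1(C))):
  1*(1)*conj(1) + 1*(1)*conj(1) + 2*(1)*conj(1) + 2*(1)*conj(1) + 3*(1)*conj(1) + 3*(1)*conj(1)
  = (1) + (1) + (2) + (2) + (3) + (3)
  = 12.
Dividing by |G| = 12 gives 12/12 = 1, matching the row-orthogonality relation <chi_1, chi_1> = [chi_1 = chi_1].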